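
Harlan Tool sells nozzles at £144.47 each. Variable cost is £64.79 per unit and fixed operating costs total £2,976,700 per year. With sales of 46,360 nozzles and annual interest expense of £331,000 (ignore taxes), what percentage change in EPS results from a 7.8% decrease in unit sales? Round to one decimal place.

-74.6%

At 46,360 units, contribution = 46,360 × £79.68 = £3,693,964.80.
Subtracting fixed costs: EBIT = £3,693,964.80 − £2,976,700 = £717,264.80.
Interest = £331,000.00, so EBIT − I = £386,264.80.
Degree of combined leverage = contribution ÷ (EBIT − I) = £3,693,964.80 ÷ £386,264.80 = 9.5633.
EPS therefore changes by 9.5633 × (-7.8%) = -74.6%.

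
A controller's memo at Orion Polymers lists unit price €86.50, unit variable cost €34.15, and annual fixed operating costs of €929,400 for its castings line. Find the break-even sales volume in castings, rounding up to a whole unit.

17,754 castings

Contribution margin per unit = €86.50 − €34.15 = €52.35.
Units to break even: €929,400 ÷ €52.35 = 17,753.58, rounded up to 17,754.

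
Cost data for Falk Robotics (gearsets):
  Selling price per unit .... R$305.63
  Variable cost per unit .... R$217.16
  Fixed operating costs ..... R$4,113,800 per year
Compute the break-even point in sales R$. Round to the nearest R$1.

R$14,211,605

CM per unit = R$305.63 − R$217.16 = R$88.47; CM ratio = R$88.47 / R$305.63 = 0.2895.
Break-even sales = FC ÷ CM ratio = R$4,113,800 × R$305.63 / R$88.47 = R$14,211,605.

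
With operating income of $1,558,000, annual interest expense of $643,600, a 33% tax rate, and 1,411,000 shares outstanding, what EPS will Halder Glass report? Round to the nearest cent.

$0.43

Interest = $643,600.00, so EBT = $1,558,000 − $643,600.00 = $914,400.00.
Net income = $914,400.00 × (1 − 0.33) = $612,648.00.
EPS = $612,648.00 ÷ 1,411,000 = $0.43.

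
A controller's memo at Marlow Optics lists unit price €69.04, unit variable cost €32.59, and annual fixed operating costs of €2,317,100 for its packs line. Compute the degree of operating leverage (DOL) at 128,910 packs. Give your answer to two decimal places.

Contribution at this volume is 128,910 × €36.45 = €4,698,769.50.
Operating income = contribution − fixed costs = €4,698,769.50 − €2,317,100 = €2,381,669.50.
Degree of operating leverage = €4,698,769.50 / €2,381,669.50 = 1.9729.

1.97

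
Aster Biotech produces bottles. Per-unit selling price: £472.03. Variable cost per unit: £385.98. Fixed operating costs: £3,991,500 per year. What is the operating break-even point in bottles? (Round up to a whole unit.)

46,386 bottles

Contribution margin per unit = £472.03 − £385.98 = £86.05.
Break-even Q = £3,991,500 / £86.05 = 46,385.82 → 46,386 bottles.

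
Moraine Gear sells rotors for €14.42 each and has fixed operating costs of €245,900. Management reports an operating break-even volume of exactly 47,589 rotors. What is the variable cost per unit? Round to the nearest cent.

At break-even, FC = Q × (P − VC), so P − VC = €245,900 ÷ 47,589 = €5.1672.
Hence VC = price − CM = €14.42 − €5.1672 = €9.25.

€9.25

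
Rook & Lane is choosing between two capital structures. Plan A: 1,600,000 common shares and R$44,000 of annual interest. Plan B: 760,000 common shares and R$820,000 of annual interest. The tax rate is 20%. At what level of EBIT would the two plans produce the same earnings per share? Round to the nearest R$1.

R$1,522,095

At indifference, (EBIT − 44,000)(1 − t)/1,600,000 = (EBIT − 820,000)(1 − t)/760,000.
The (1 − t) factor cancels: (EBIT − 44,000) × 760,000 = (EBIT − 820,000) × 1,600,000.
EBIT × (1,600,000 − 760,000) = 820,000 × 1,600,000 − 44,000 × 760,000 = 1,278,560,000,000, so EBIT = 1,278,560,000,000 ÷ 840,000 = 1,522,095.24.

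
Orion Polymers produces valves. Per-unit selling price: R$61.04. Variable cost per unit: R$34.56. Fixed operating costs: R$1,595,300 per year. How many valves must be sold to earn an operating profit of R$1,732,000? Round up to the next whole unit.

125,654 valves

Contribution margin per unit = R$61.04 − R$34.56 = R$26.48.
Need Q such that Q × R$26.48 − R$1,595,300 = R$1,732,000, i.e. Q = R$3,327,300 / R$26.48 = 125,653.32 → 125,654.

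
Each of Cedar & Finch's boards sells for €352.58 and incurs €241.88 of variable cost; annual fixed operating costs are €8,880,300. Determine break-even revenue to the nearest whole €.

€28,283,796

CM per unit = €352.58 − €241.88 = €110.70; CM ratio = €110.70 / €352.58 = 0.3140.
Break-even sales = FC ÷ CM ratio = €8,880,300 × €352.58 / €110.70 = €28,283,796.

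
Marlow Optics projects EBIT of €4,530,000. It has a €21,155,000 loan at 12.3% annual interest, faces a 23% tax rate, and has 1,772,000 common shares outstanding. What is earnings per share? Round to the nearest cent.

Interest = €2,602,065.00, so EBT = €4,530,000 − €2,602,065.00 = €1,927,935.00.
Net income = €1,927,935.00 × (1 − 0.23) = €1,484,509.95.
Per share: €1,484,509.95 / 1,772,000 shares = €0.84.

€0.84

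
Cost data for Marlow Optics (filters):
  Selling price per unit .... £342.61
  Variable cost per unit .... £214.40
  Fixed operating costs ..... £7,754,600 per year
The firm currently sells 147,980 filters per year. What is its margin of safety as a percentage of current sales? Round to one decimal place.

59.1%

Unit CM = price − variable cost = £342.61 − £214.40 = £128.21. Break-even units = £7,754,600 ÷ £128.21 = 60,483.58; break-even revenue = 60,483.58 × £342.61 = £20,722,279.90.
Current sales = 147,980 × £342.61 = £50,699,427.80.
Margin of safety = (£50,699,427.80 − £20,722,279.90) ÷ £50,699,427.80 = 59.1%.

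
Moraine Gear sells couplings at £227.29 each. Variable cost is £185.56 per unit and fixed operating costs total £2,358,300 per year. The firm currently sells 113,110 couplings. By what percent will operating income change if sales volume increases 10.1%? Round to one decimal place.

Total contribution margin = 113,110 × £41.73 = £4,720,080.30.
Operating income = contribution − fixed costs = £4,720,080.30 − £2,358,300 = £2,361,780.30.
Degree of operating leverage = £4,720,080.30 / £2,361,780.30 = 1.9985.
So EBIT moves 1.9985 × (+10.1%) = +20.2%.

+20.2%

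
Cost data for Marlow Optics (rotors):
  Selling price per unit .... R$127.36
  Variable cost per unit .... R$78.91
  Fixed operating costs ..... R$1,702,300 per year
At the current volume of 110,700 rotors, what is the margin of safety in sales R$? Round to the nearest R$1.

Unit CM = price − variable cost = R$127.36 − R$78.91 = R$48.45. Break-even units = R$1,702,300 ÷ R$48.45 = 35,135.19; break-even revenue = 35,135.19 × R$127.36 = R$4,474,817.92.
Current sales = 110,700 × R$127.36 = R$14,098,752.00.
Margin of safety = R$14,098,752.00 − R$4,474,817.92 = R$9,623,934.

R$9,623,934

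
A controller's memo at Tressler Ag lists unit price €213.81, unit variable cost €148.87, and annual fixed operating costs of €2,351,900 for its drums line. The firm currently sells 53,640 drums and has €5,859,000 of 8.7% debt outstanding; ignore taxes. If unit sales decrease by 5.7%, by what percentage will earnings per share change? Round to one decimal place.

At 53,640 units, contribution = 53,640 × €64.94 = €3,483,381.60.
Subtracting fixed costs: EBIT = €3,483,381.60 − €2,351,900 = €1,131,481.60.
Interest = €509,733.00, so EBIT − I = €621,748.60.
Degree of combined leverage = contribution ÷ (EBIT − I) = €3,483,381.60 ÷ €621,748.60 = 5.6026.
EPS therefore changes by 5.6026 × (-5.7%) = -31.9%.

-31.9%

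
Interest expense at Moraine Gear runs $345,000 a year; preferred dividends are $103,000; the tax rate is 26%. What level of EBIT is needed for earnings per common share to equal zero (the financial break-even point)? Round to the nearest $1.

$484,189

Grossing the preferred dividend up to pre-tax terms: $103,000 / (1 − 0.26) = $139,189.19.
EPS = 0 when EBIT covers interest plus the pre-tax preferred burden: $345,000 + $139,189.19 = $484,189.19.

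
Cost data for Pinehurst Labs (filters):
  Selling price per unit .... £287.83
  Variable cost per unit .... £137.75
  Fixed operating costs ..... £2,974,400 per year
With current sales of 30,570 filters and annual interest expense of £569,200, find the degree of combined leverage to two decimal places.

At 30,570 units, contribution = 30,570 × £150.08 = £4,587,945.60.
EBIT = £4,587,945.60 − £2,974,400 = £1,613,545.60. Interest = £569,200.00.
DOL = £4,587,945.60 ÷ £1,613,545.60 = 2.8434; DFL = £1,613,545.60 ÷ £1,044,345.60 = 1.5450.
Combined leverage = 2.8434 × 1.5450 = 4.3931.

4.39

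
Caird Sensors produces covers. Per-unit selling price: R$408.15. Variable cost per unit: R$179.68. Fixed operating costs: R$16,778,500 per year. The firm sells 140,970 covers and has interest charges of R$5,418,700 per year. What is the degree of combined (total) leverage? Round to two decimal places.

At 140,970 units, contribution = 140,970 × R$228.47 = R$32,207,415.90.
Subtracting fixed costs: EBIT = R$32,207,415.90 − R$16,778,500 = R$15,428,915.90. Interest = R$5,418,700.00, so EBIT − I = R$10,010,215.90.
Degree of total leverage = total CM / (EBIT − interest) = R$32,207,415.90 / R$10,010,215.90 = 3.2175.

3.22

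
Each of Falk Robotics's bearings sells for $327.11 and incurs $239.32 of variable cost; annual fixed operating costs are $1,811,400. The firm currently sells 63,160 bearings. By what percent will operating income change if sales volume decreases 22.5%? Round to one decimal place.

Total contribution margin = 63,160 × $87.79 = $5,544,816.40.
Subtracting fixed costs: EBIT = $5,544,816.40 − $1,811,400 = $3,733,416.40.
Degree of operating leverage = $5,544,816.40 / $3,733,416.40 = 1.4852.
%ΔEBIT = DOL × %ΔSales = 1.4852 × -22.5% = -33.4%.

-33.4%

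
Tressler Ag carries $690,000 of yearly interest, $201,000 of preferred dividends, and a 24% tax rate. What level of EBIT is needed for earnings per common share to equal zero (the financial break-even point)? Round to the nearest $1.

$954,474

Grossing the preferred dividend up to pre-tax terms: $201,000 / (1 − 0.24) = $264,473.68.
Financial break-even EBIT = interest + D_p ÷ (1 − t) = $690,000 + $264,473.68 = $954,473.68.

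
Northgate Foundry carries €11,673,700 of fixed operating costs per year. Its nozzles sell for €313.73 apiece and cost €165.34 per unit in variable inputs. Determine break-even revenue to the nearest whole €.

CM per unit = €313.73 − €165.34 = €148.39; CM ratio = €148.39 / €313.73 = 0.4730.
Break-even sales = FC ÷ CM ratio = €11,673,700 × €313.73 / €148.39 = €24,680,840.

€24,680,840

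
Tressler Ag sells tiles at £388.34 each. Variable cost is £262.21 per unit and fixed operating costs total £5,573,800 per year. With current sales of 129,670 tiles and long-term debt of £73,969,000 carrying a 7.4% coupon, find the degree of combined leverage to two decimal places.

3.08

Total contribution margin = 129,670 × £126.13 = £16,355,277.10.
Operating income = contribution − fixed costs = £16,355,277.10 − £5,573,800 = £10,781,477.10. Interest = £5,473,706.00, so EBIT − I = £5,307,771.10.
DCL = contribution ÷ (EBIT − I) = £16,355,277.10 ÷ £5,307,771.10 = 3.0814.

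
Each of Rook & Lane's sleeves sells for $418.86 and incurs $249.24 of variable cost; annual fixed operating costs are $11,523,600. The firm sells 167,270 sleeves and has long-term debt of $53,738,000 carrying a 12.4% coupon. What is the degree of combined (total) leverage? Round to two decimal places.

2.79

At 167,270 units, contribution = 167,270 × $169.62 = $28,372,337.40.
Subtracting fixed costs: EBIT = $28,372,337.40 − $11,523,600 = $16,848,737.40. Interest = $6,663,512.00.
DOL = $28,372,337.40 ÷ $16,848,737.40 = 1.6839; DFL = $16,848,737.40 ÷ $10,185,225.40 = 1.6542.
Combined leverage = 1.6839 × 1.6542 = 2.7855.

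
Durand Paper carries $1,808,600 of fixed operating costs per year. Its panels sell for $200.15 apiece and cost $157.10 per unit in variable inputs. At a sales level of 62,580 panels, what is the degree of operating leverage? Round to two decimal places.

3.04

Total contribution margin = 62,580 × $43.05 = $2,694,069.00.
Subtracting fixed costs: EBIT = $2,694,069.00 − $1,808,600 = $885,469.00.
So DOL = total CM / EBIT = $2,694,069.00 / $885,469.00 = 3.0425.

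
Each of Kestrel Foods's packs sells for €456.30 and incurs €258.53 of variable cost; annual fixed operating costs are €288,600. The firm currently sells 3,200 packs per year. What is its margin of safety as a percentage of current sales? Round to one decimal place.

54.4%

Each unit contributes €456.30 − €258.53 = €197.77. Break-even units = €288,600 ÷ €197.77 = 1,459.27; break-even revenue = 1,459.27 × €456.30 = €665,865.30.
Actual sales revenue = 3,200 × €456.30 = €1,460,160.00.
Margin of safety = (€1,460,160.00 − €665,865.30) ÷ €1,460,160.00 = 54.4%.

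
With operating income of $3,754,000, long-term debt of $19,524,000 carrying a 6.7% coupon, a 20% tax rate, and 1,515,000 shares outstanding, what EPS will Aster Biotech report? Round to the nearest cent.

$1.29

Pre-tax income = $3,754,000 − $1,308,108.00 = $2,445,892.00.
Net income = $2,445,892.00 × (1 − 0.20) = $1,956,713.60.
EPS = $1,956,713.60 ÷ 1,515,000 = $1.29.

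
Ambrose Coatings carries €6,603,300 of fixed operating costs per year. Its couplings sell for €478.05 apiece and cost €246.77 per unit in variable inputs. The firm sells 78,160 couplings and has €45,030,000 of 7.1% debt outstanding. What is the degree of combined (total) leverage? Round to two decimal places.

2.18

At 78,160 units, contribution = 78,160 × €231.28 = €18,076,844.80.
EBIT = €18,076,844.80 − €6,603,300 = €11,473,544.80. Interest = €3,197,130.00, so EBIT − I = €8,276,414.80.
DCL = contribution ÷ (EBIT − I) = €18,076,844.80 ÷ €8,276,414.80 = 2.1841.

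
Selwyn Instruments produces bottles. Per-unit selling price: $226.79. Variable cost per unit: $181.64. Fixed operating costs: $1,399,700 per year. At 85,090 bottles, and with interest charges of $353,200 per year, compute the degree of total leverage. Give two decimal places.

1.84

At 85,090 units, contribution = 85,090 × $45.15 = $3,841,813.50.
Operating income = contribution − fixed costs = $3,841,813.50 − $1,399,700 = $2,442,113.50. Interest = $353,200.00, so EBIT − I = $2,088,913.50.
Degree of total leverage = total CM / (EBIT − interest) = $3,841,813.50 / $2,088,913.50 = 1.8391.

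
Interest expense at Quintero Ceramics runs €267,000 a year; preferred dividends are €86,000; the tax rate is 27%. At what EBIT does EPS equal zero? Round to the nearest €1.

€384,808

Preferred dividends are paid after tax, so their pre-tax equivalent is €86,000 ÷ (1 − 0.27) = €117,808.22.
Financial break-even EBIT = interest + D_p ÷ (1 − t) = €267,000 + €117,808.22 = €384,808.22.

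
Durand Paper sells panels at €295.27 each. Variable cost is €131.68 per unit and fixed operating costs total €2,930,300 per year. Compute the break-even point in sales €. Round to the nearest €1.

CM per unit = €295.27 − €131.68 = €163.59; CM ratio = €163.59 / €295.27 = 0.5540.
Break-even sales = FC ÷ CM ratio = €2,930,300 × €295.27 / €163.59 = €5,289,013.

€5,289,013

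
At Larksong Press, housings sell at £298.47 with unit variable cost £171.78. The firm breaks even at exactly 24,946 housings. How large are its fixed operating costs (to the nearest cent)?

Contribution margin per unit = £298.47 − £171.78 = £126.69.
Since BE = FC / CM, FC = 24,946 × £126.69 = £3,160,408.74.

£3,160,408.74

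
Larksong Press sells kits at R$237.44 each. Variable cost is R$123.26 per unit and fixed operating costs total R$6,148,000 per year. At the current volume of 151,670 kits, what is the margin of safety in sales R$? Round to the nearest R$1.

Contribution margin per unit = R$237.44 − R$123.26 = R$114.18. Break-even units = R$6,148,000 ÷ R$114.18 = 53,844.81; break-even revenue = 53,844.81 × R$237.44 = R$12,784,910.84.
Actual sales revenue = 151,670 × R$237.44 = R$36,012,524.80.
Margin of safety = R$36,012,524.80 − R$12,784,910.84 = R$23,227,614.

R$23,227,614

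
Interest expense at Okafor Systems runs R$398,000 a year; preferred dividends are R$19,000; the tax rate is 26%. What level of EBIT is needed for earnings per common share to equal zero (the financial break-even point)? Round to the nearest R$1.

R$423,676

Preferred dividends are paid after tax, so their pre-tax equivalent is R$19,000 ÷ (1 − 0.26) = R$25,675.68.
Financial break-even EBIT = interest + D_p ÷ (1 − t) = R$398,000 + R$25,675.68 = R$423,675.68.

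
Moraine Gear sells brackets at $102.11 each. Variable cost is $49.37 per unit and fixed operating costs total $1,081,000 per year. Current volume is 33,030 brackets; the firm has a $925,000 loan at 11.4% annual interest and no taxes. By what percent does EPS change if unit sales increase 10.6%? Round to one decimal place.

Contribution at this volume is 33,030 × $52.74 = $1,742,002.20.
EBIT = $1,742,002.20 − $1,081,000 = $661,002.20.
After interest of $105,450.00, pre-tax earnings = $555,552.20.
Degree of combined leverage = contribution ÷ (EBIT − I) = $1,742,002.20 ÷ $555,552.20 = 3.1356.
EPS therefore changes by 3.1356 × (+10.6%) = +33.2%.

+33.2%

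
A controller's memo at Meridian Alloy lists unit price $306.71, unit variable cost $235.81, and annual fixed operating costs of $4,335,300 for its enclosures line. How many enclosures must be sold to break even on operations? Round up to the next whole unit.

Contribution margin per unit = $306.71 − $235.81 = $70.90.
Break-even volume = fixed costs ÷ CM per unit = $4,335,300 ÷ $70.90 = 61,146.69, so 61,147 enclosures.

61,147 enclosures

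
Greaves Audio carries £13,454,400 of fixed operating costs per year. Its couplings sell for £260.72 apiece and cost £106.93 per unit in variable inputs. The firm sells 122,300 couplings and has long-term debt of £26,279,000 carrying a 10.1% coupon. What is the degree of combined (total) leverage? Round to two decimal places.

Contribution at this volume is 122,300 × £153.79 = £18,808,517.00.
Subtracting fixed costs: EBIT = £18,808,517.00 − £13,454,400 = £5,354,117.00. Interest = £2,654,179.00, so EBIT − I = £2,699,938.00.
DCL = contribution ÷ (EBIT − I) = £18,808,517.00 ÷ £2,699,938.00 = 6.9663.

6.97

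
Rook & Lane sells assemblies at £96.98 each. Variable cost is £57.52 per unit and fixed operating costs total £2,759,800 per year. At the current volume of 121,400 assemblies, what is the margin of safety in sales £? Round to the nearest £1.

Unit CM = price − variable cost = £96.98 − £57.52 = £39.46. Break-even units = £2,759,800 ÷ £39.46 = 69,939.18; break-even revenue = 69,939.18 × £96.98 = £6,782,701.57.
Actual sales revenue = 121,400 × £96.98 = £11,773,372.00.
Margin of safety = £11,773,372.00 − £6,782,701.57 = £4,990,670.

£4,990,670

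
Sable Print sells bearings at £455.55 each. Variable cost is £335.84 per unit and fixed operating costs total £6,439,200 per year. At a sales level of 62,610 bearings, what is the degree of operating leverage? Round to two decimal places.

7.10

At 62,610 units, contribution = 62,610 × £119.71 = £7,495,043.10.
EBIT = £7,495,043.10 − £6,439,200 = £1,055,843.10.
Degree of operating leverage = £7,495,043.10 / £1,055,843.10 = 7.0986.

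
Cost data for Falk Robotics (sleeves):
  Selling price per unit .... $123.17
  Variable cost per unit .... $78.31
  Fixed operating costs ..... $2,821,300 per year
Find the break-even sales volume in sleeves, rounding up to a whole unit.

62,892 sleeves

Each unit contributes $123.17 − $78.31 = $44.86.
Units to break even: $2,821,300 ÷ $44.86 = 62,891.22, rounded up to 62,892.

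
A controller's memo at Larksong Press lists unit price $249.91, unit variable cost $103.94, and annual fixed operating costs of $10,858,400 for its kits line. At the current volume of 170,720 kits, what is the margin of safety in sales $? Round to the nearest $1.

Unit CM = price − variable cost = $249.91 − $103.94 = $145.97. Break-even units = $10,858,400 ÷ $145.97 = 74,387.89; break-even revenue = 74,387.89 × $249.91 = $18,590,277.07.
Current sales = 170,720 × $249.91 = $42,664,635.20.
Margin of safety = $42,664,635.20 − $18,590,277.07 = $24,074,358.

$24,074,358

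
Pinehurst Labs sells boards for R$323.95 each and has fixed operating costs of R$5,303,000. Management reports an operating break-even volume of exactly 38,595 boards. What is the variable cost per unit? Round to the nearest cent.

R$186.55

Contribution per unit must be FC / Q = R$5,303,000 / 38,595 = R$137.4012.
Variable cost per unit = R$323.95 − R$137.4012 = R$186.55.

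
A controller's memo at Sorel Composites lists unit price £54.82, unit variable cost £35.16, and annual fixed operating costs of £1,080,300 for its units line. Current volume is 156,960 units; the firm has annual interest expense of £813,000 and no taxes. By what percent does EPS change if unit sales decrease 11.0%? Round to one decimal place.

At 156,960 units, contribution = 156,960 × £19.66 = £3,085,833.60.
EBIT = £3,085,833.60 − £1,080,300 = £2,005,533.60.
Interest = £813,000.00, so EBIT − I = £1,192,533.60.
DCL = total CM / (EBIT − I) = £3,085,833.60 / £1,192,533.60 = 2.5876.
%ΔEPS = DCL × %ΔSales = 2.5876 × -11.0% = -28.5%.

-28.5%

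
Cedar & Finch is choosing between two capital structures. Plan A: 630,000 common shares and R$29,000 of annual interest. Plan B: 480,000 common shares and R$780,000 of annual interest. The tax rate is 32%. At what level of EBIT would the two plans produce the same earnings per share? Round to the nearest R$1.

Set EPS_A = EPS_B: (EBIT − R$29,000)(1 − 0.32) ÷ 630,000 = (EBIT − R$780,000)(1 − 0.32) ÷ 480,000.
Cancelling (1 − t) and cross-multiplying: 480,000·(EBIT − 29,000) = 630,000·(EBIT − 780,000).
EBIT × (630,000 − 480,000) = 780,000 × 630,000 − 29,000 × 480,000 = 477,480,000,000, so EBIT = 477,480,000,000 ÷ 150,000 = 3,183,200.00.

R$3,183,200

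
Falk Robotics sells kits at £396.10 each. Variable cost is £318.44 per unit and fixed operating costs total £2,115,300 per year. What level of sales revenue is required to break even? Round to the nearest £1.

Contribution margin per unit = £396.10 − £318.44 = £77.66, a CM ratio of £77.66 ÷ £396.10 = 0.1961.
Break-even sales = FC ÷ CM ratio = £2,115,300 × £396.10 / £77.66 = £10,788,956.

£10,788,956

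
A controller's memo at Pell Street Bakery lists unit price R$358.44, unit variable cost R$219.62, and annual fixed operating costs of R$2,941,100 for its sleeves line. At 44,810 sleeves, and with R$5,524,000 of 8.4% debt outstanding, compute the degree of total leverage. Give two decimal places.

At 44,810 units, contribution = 44,810 × R$138.82 = R$6,220,524.20.
Subtracting fixed costs: EBIT = R$6,220,524.20 − R$2,941,100 = R$3,279,424.20. Interest = R$464,016.00.
DOL = R$6,220,524.20 ÷ R$3,279,424.20 = 1.8968; DFL = R$3,279,424.20 ÷ R$2,815,408.20 = 1.1648.
Combined leverage = 1.8968 × 1.1648 = 2.2094.

2.21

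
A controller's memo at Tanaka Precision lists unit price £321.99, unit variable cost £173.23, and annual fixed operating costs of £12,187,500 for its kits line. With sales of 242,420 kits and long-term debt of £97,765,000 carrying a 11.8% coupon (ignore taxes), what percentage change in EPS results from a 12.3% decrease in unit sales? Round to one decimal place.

-35.9%

Total contribution margin = 242,420 × £148.76 = £36,062,399.20.
Subtracting fixed costs: EBIT = £36,062,399.20 − £12,187,500 = £23,874,899.20.
Interest = £11,536,270.00, so EBIT − I = £12,338,629.20.
Degree of combined leverage = contribution ÷ (EBIT − I) = £36,062,399.20 ÷ £12,338,629.20 = 2.9227.
%ΔEPS = DCL × %ΔSales = 2.9227 × -12.3% = -35.9%.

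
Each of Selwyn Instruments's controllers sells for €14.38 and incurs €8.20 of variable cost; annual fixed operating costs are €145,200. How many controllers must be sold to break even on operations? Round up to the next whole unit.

Contribution margin per unit = €14.38 − €8.20 = €6.18.
Break-even volume = fixed costs ÷ CM per unit = €145,200 ÷ €6.18 = 23,495.15, so 23,496 controllers.

23,496 controllers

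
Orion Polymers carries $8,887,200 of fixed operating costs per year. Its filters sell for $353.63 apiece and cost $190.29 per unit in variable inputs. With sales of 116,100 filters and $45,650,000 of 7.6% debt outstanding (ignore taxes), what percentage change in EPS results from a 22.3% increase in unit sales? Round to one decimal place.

+64.0%

Contribution at this volume is 116,100 × $163.34 = $18,963,774.00.
Subtracting fixed costs: EBIT = $18,963,774.00 − $8,887,200 = $10,076,574.00.
Interest = $3,469,400.00, so EBIT − I = $6,607,174.00.
DCL = total CM / (EBIT − I) = $18,963,774.00 / $6,607,174.00 = 2.8702.
EPS therefore changes by 2.8702 × (+22.3%) = +64.0%.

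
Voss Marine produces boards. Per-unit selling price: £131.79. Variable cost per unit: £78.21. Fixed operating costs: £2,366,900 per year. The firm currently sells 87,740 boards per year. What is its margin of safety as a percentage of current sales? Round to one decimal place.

Contribution margin per unit = £131.79 − £78.21 = £53.58. Break-even units = £2,366,900 ÷ £53.58 = 44,175.07; break-even revenue = 44,175.07 × £131.79 = £5,821,831.86.
Actual sales revenue = 87,740 × £131.79 = £11,563,254.60.
Margin of safety = (£11,563,254.60 − £5,821,831.86) ÷ £11,563,254.60 = 49.7%.

49.7%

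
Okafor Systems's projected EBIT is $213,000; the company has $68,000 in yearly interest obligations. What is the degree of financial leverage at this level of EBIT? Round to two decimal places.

Annual interest charges come to $68,000.00.
DFL = EBIT ÷ (EBIT − I) = $213,000 ÷ ($213,000 − $68,000.00) = $213,000 ÷ $145,000.00 = 1.4690.

1.47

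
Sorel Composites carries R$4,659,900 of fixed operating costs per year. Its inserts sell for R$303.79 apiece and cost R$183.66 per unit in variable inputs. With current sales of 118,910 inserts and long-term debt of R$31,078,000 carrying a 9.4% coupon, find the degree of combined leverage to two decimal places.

2.13

Total contribution margin = 118,910 × R$120.13 = R$14,284,658.30.
EBIT = R$14,284,658.30 − R$4,659,900 = R$9,624,758.30. Interest = R$2,921,332.00, so EBIT − I = R$6,703,426.30.
Degree of total leverage = total CM / (EBIT − interest) = R$14,284,658.30 / R$6,703,426.30 = 2.1309.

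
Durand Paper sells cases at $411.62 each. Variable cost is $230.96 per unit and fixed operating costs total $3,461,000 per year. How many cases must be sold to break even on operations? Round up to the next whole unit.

19,158 cases

Contribution margin per unit = $411.62 − $230.96 = $180.66.
Break-even volume = fixed costs ÷ CM per unit = $3,461,000 ÷ $180.66 = 19,157.53, so 19,158 cases.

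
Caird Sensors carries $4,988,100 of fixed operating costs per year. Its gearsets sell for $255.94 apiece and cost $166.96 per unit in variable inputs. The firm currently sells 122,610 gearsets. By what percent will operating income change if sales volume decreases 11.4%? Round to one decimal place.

-21.0%

Contribution at this volume is 122,610 × $88.98 = $10,909,837.80.
Subtracting fixed costs: EBIT = $10,909,837.80 − $4,988,100 = $5,921,737.80.
Degree of operating leverage = $10,909,837.80 / $5,921,737.80 = 1.8423.
Operating income changes by 1.8423 × -11.4% = -21.0%.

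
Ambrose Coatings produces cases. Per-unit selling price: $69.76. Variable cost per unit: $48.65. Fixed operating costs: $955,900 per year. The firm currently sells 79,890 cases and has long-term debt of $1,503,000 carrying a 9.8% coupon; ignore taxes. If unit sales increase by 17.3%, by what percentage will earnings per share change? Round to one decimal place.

+50.0%

Total contribution margin = 79,890 × $21.11 = $1,686,477.90.
Subtracting fixed costs: EBIT = $1,686,477.90 − $955,900 = $730,577.90.
After interest of $147,294.00, pre-tax earnings = $583,283.90.
DCL = total CM / (EBIT − I) = $1,686,477.90 / $583,283.90 = 2.8913.
%ΔEPS = DCL × %ΔSales = 2.8913 × +17.3% = +50.0%.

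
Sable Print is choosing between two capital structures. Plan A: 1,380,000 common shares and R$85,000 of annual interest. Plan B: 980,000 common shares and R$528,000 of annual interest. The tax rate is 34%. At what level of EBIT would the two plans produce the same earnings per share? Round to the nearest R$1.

R$1,613,350

Set EPS_A = EPS_B: (EBIT − R$85,000)(1 − 0.34) ÷ 1,380,000 = (EBIT − R$528,000)(1 − 0.34) ÷ 980,000.
Cancelling (1 − t) and cross-multiplying: 980,000·(EBIT − 85,000) = 1,380,000·(EBIT − 528,000).
EBIT × (1,380,000 − 980,000) = 528,000 × 1,380,000 − 85,000 × 980,000 = 645,340,000,000, so EBIT = 645,340,000,000 ÷ 400,000 = 1,613,350.00.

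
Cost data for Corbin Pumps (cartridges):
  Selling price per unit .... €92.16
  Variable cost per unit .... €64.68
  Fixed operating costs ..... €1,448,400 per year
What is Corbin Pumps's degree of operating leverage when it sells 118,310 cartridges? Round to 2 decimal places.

Total contribution margin = 118,310 × €27.48 = €3,251,158.80.
Subtracting fixed costs: EBIT = €3,251,158.80 − €1,448,400 = €1,802,758.80.
DOL = contribution ÷ EBIT = €3,251,158.80 ÷ €1,802,758.80 = 1.8034.

1.80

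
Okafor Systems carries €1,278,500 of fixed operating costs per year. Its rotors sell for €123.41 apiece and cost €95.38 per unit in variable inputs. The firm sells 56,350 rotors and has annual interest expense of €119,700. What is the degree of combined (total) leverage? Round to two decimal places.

Contribution at this volume is 56,350 × €28.03 = €1,579,490.50.
Subtracting fixed costs: EBIT = €1,579,490.50 − €1,278,500 = €300,990.50. Interest = €119,700.00.
DOL = €1,579,490.50 ÷ €300,990.50 = 5.2476; DFL = €300,990.50 ÷ €181,290.50 = 1.6603.
Combined leverage = 5.2476 × 1.6603 = 8.7126.

8.71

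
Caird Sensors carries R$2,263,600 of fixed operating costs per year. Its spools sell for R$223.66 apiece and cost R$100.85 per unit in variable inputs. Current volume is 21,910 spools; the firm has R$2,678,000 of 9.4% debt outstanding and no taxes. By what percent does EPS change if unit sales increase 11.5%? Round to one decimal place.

Contribution at this volume is 21,910 × R$122.81 = R$2,690,767.10.
Subtracting fixed costs: EBIT = R$2,690,767.10 − R$2,263,600 = R$427,167.10.
Interest = R$251,732.00, so EBIT − I = R$175,435.10.
Degree of combined leverage = contribution ÷ (EBIT − I) = R$2,690,767.10 ÷ R$175,435.10 = 15.3377.
%ΔEPS = DCL × %ΔSales = 15.3377 × +11.5% = +176.4%.

+176.4%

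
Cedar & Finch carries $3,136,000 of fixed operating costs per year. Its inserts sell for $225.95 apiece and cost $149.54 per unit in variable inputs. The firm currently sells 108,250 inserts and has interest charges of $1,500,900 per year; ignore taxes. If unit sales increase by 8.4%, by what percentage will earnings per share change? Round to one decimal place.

+19.1%

Total contribution margin = 108,250 × $76.41 = $8,271,382.50.
Operating income = contribution − fixed costs = $8,271,382.50 − $3,136,000 = $5,135,382.50.
Interest = $1,500,900.00, so EBIT − I = $3,634,482.50.
DCL = total CM / (EBIT − I) = $8,271,382.50 / $3,634,482.50 = 2.2758.
EPS therefore changes by 2.2758 × (+8.4%) = +19.1%.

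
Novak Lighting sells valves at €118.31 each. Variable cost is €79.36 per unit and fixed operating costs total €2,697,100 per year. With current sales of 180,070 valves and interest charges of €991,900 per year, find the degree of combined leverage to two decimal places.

Contribution at this volume is 180,070 × €38.95 = €7,013,726.50.
EBIT = €7,013,726.50 − €2,697,100 = €4,316,626.50. Interest = €991,900.00, so EBIT − I = €3,324,726.50.
DCL = contribution ÷ (EBIT − I) = €7,013,726.50 ÷ €3,324,726.50 = 2.1096.

2.11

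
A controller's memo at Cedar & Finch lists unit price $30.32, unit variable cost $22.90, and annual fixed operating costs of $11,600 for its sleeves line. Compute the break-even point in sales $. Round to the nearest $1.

CM per unit = $30.32 − $22.90 = $7.42; CM ratio = $7.42 / $30.32 = 0.2447.
Break-even revenue = fixed costs × price ÷ CM = $11,600 × $30.32 ÷ $7.42 = $47,401.

$47,401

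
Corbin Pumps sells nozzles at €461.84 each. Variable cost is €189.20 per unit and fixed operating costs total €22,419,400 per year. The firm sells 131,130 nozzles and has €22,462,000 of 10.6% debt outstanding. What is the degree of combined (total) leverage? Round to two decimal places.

Contribution at this volume is 131,130 × €272.64 = €35,751,283.20.
Subtracting fixed costs: EBIT = €35,751,283.20 − €22,419,400 = €13,331,883.20. Interest = €2,380,972.00, so EBIT − I = €10,950,911.20.
Degree of total leverage = total CM / (EBIT − interest) = €35,751,283.20 / €10,950,911.20 = 3.2647.

3.26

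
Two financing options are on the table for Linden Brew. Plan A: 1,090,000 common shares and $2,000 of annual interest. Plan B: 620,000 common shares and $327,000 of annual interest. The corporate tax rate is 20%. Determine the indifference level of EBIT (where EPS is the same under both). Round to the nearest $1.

At indifference, (EBIT − 2,000)(1 − t)/1,090,000 = (EBIT − 327,000)(1 − t)/620,000.
Cancelling (1 − t) and cross-multiplying: 620,000·(EBIT − 2,000) = 1,090,000·(EBIT − 327,000).
Solving, EBIT = (327,000·1,090,000 − 2,000·620,000) / (1,090,000 − 620,000) = 355,190,000,000 / 470,000 = 755,723.40.

$755,723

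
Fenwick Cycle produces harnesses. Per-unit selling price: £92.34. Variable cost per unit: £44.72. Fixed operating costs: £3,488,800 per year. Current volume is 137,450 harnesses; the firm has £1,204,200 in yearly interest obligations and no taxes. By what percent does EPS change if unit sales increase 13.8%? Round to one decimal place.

+48.8%

Total contribution margin = 137,450 × £47.62 = £6,545,369.00.
Operating income = contribution − fixed costs = £6,545,369.00 − £3,488,800 = £3,056,569.00.
After interest of £1,204,200.00, pre-tax earnings = £1,852,369.00.
Degree of combined leverage = contribution ÷ (EBIT − I) = £6,545,369.00 ÷ £1,852,369.00 = 3.5335.
%ΔEPS = DCL × %ΔSales = 3.5335 × +13.8% = +48.8%.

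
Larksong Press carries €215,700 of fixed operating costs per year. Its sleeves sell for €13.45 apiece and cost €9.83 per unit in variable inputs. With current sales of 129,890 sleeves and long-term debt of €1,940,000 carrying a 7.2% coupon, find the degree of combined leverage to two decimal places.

Contribution at this volume is 129,890 × €3.62 = €470,201.80.
Subtracting fixed costs: EBIT = €470,201.80 − €215,700 = €254,501.80. Interest = €139,680.00.
DOL = €470,201.80 ÷ €254,501.80 = 1.8475; DFL = €254,501.80 ÷ €114,821.80 = 2.2165.
Combined leverage = 1.8475 × 2.2165 = 4.0950.

4.10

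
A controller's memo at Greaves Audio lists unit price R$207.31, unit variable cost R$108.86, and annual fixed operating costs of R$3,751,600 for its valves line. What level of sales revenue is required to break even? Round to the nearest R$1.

CM per unit = R$207.31 − R$108.86 = R$98.45; CM ratio = R$98.45 / R$207.31 = 0.4749.
Break-even revenue = fixed costs × price ÷ CM = R$3,751,600 × R$207.31 ÷ R$98.45 = R$7,899,890.

R$7,899,890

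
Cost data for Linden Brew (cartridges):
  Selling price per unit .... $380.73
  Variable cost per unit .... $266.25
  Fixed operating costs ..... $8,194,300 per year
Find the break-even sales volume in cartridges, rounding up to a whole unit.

Contribution margin per unit = $380.73 − $266.25 = $114.48.
Break-even Q = $8,194,300 / $114.48 = 71,578.44 → 71,579 cartridges.

71,579 cartridges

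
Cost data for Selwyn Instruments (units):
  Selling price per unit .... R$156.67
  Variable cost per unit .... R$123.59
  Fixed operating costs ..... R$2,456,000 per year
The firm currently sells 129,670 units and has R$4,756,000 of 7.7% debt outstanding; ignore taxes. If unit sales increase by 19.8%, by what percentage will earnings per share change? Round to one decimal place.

At 129,670 units, contribution = 129,670 × R$33.08 = R$4,289,483.60.
EBIT = R$4,289,483.60 − R$2,456,000 = R$1,833,483.60.
After interest of R$366,212.00, pre-tax earnings = R$1,467,271.60.
DCL = total CM / (EBIT − I) = R$4,289,483.60 / R$1,467,271.60 = 2.9234.
EPS therefore changes by 2.9234 × (+19.8%) = +57.9%.

+57.9%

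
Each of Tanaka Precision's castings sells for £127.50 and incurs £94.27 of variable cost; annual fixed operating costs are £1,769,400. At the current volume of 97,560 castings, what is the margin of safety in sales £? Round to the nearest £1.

Each unit contributes £127.50 − £94.27 = £33.23. Break-even units = £1,769,400 ÷ £33.23 = 53,247.07; break-even revenue = 53,247.07 × £127.50 = £6,789,000.90.
Current sales = 97,560 × £127.50 = £12,438,900.00.
Margin of safety = £12,438,900.00 − £6,789,000.90 = £5,649,899.

£5,649,899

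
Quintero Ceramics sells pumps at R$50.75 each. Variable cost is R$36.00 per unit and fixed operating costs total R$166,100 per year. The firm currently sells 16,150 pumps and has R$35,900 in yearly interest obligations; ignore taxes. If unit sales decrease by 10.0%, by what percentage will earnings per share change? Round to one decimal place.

Contribution at this volume is 16,150 × R$14.75 = R$238,212.50.
Subtracting fixed costs: EBIT = R$238,212.50 − R$166,100 = R$72,112.50.
Interest = R$35,900.00, so EBIT − I = R$36,212.50.
DCL = total CM / (EBIT − I) = R$238,212.50 / R$36,212.50 = 6.5782.
EPS therefore changes by 6.5782 × (-10.0%) = -65.8%.

-65.8%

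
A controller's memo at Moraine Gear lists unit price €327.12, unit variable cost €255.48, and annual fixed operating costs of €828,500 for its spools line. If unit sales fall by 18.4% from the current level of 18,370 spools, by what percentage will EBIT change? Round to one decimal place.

-49.7%

Contribution at this volume is 18,370 × €71.64 = €1,316,026.80.
EBIT = €1,316,026.80 − €828,500 = €487,526.80.
Degree of operating leverage = €1,316,026.80 / €487,526.80 = 2.6994.
%ΔEBIT = DOL × %ΔSales = 2.6994 × -18.4% = -49.7%.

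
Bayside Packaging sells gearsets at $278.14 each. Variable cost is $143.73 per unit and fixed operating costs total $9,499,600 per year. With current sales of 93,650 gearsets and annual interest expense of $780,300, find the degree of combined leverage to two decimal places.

5.45

Contribution at this volume is 93,650 × $134.41 = $12,587,496.50.
Subtracting fixed costs: EBIT = $12,587,496.50 − $9,499,600 = $3,087,896.50. Interest = $780,300.00.
DOL = $12,587,496.50 ÷ $3,087,896.50 = 4.0764; DFL = $3,087,896.50 ÷ $2,307,596.50 = 1.3381.
Combined leverage = 4.0764 × 1.3381 = 5.4546.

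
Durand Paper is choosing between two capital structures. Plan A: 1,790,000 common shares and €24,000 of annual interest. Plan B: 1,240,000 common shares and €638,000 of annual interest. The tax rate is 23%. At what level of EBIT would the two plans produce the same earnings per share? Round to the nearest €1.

€2,022,291

At indifference, (EBIT − 24,000)(1 − t)/1,790,000 = (EBIT − 638,000)(1 − t)/1,240,000.
Cancelling (1 − t) and cross-multiplying: 1,240,000·(EBIT − 24,000) = 1,790,000·(EBIT − 638,000).
Solving, EBIT = (638,000·1,790,000 − 24,000·1,240,000) / (1,790,000 − 1,240,000) = 1,112,260,000,000 / 550,000 = 2,022,290.91.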